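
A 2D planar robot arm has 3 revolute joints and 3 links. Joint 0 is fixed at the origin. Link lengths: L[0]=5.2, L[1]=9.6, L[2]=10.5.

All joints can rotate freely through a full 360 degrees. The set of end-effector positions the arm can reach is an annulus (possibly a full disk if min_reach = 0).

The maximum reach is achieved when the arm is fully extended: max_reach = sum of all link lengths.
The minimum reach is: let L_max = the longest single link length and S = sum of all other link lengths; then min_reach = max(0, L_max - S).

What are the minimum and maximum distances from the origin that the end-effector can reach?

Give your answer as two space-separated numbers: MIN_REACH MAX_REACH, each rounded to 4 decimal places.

Link lengths: [5.2, 9.6, 10.5]
max_reach = 5.2 + 9.6 + 10.5 = 25.3
L_max = max([5.2, 9.6, 10.5]) = 10.5
S (sum of others) = 25.3 - 10.5 = 14.8
min_reach = max(0, 10.5 - 14.8) = max(0, -4.3) = 0

Answer: 0.0000 25.3000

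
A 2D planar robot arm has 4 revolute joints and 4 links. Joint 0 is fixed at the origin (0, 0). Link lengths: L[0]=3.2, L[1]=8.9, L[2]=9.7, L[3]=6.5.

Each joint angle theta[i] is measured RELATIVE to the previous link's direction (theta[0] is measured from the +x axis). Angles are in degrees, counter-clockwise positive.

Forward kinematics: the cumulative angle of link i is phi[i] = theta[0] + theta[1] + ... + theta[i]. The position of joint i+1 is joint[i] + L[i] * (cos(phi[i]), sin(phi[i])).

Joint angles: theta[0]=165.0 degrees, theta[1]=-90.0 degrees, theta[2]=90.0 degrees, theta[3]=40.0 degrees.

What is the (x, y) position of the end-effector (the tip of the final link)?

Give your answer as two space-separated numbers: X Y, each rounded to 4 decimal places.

joint[0] = (0.0000, 0.0000)  (base)
link 0: phi[0] = 165 = 165 deg
  cos(165 deg) = -0.9659, sin(165 deg) = 0.2588
  joint[1] = (0.0000, 0.0000) + 3.2 * (-0.9659, 0.2588) = (0.0000 + -3.0910, 0.0000 + 0.8282) = (-3.0910, 0.8282)
link 1: phi[1] = 165 + -90 = 75 deg
  cos(75 deg) = 0.2588, sin(75 deg) = 0.9659
  joint[2] = (-3.0910, 0.8282) + 8.9 * (0.2588, 0.9659) = (-3.0910 + 2.3035, 0.8282 + 8.5967) = (-0.7875, 9.4250)
link 2: phi[2] = 165 + -90 + 90 = 165 deg
  cos(165 deg) = -0.9659, sin(165 deg) = 0.2588
  joint[3] = (-0.7875, 9.4250) + 9.7 * (-0.9659, 0.2588) = (-0.7875 + -9.3695, 9.4250 + 2.5105) = (-10.1570, 11.9355)
link 3: phi[3] = 165 + -90 + 90 + 40 = 205 deg
  cos(205 deg) = -0.9063, sin(205 deg) = -0.4226
  joint[4] = (-10.1570, 11.9355) + 6.5 * (-0.9063, -0.4226) = (-10.1570 + -5.8910, 11.9355 + -2.7470) = (-16.0480, 9.1885)
End effector: (-16.0480, 9.1885)

Answer: -16.0480 9.1885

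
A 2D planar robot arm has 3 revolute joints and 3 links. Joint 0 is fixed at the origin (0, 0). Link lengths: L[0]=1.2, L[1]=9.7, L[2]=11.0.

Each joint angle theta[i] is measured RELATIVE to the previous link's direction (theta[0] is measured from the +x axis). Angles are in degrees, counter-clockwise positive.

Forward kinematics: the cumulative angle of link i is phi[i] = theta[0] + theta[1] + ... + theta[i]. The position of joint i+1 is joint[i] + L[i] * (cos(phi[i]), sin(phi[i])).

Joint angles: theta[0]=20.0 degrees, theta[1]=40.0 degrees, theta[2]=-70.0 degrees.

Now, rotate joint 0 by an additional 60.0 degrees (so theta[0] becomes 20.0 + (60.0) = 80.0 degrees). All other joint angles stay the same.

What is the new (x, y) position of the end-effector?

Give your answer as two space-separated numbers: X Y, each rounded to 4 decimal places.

joint[0] = (0.0000, 0.0000)  (base)
link 0: phi[0] = 80 = 80 deg
  cos(80 deg) = 0.1736, sin(80 deg) = 0.9848
  joint[1] = (0.0000, 0.0000) + 1.2 * (0.1736, 0.9848) = (0.0000 + 0.2084, 0.0000 + 1.1818) = (0.2084, 1.1818)
link 1: phi[1] = 80 + 40 = 120 deg
  cos(120 deg) = -0.5000, sin(120 deg) = 0.8660
  joint[2] = (0.2084, 1.1818) + 9.7 * (-0.5000, 0.8660) = (0.2084 + -4.8500, 1.1818 + 8.4004) = (-4.6416, 9.5822)
link 2: phi[2] = 80 + 40 + -70 = 50 deg
  cos(50 deg) = 0.6428, sin(50 deg) = 0.7660
  joint[3] = (-4.6416, 9.5822) + 11 * (0.6428, 0.7660) = (-4.6416 + 7.0707, 9.5822 + 8.4265) = (2.4290, 18.0087)
End effector: (2.4290, 18.0087)

Answer: 2.4290 18.0087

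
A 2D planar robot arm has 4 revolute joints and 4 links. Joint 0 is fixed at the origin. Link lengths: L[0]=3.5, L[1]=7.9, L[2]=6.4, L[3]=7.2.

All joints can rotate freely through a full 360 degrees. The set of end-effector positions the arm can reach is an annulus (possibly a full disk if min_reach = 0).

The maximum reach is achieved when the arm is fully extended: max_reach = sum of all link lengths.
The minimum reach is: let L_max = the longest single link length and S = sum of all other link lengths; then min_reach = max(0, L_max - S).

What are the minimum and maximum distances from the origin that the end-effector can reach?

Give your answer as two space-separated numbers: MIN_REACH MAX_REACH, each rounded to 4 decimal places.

Link lengths: [3.5, 7.9, 6.4, 7.2]
max_reach = 3.5 + 7.9 + 6.4 + 7.2 = 25
L_max = max([3.5, 7.9, 6.4, 7.2]) = 7.9
S (sum of others) = 25 - 7.9 = 17.1
min_reach = max(0, 7.9 - 17.1) = max(0, -9.2) = 0

Answer: 0.0000 25.0000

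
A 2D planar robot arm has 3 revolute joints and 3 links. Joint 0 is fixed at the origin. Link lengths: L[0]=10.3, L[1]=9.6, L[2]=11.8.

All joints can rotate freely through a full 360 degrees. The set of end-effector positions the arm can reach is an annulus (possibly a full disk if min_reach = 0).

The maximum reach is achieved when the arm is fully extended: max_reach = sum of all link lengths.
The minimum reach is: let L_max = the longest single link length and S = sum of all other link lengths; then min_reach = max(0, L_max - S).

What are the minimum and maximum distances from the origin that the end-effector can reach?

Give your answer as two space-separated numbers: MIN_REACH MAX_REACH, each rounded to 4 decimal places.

Link lengths: [10.3, 9.6, 11.8]
max_reach = 10.3 + 9.6 + 11.8 = 31.7
L_max = max([10.3, 9.6, 11.8]) = 11.8
S (sum of others) = 31.7 - 11.8 = 19.9
min_reach = max(0, 11.8 - 19.9) = max(0, -8.1) = 0

Answer: 0.0000 31.7000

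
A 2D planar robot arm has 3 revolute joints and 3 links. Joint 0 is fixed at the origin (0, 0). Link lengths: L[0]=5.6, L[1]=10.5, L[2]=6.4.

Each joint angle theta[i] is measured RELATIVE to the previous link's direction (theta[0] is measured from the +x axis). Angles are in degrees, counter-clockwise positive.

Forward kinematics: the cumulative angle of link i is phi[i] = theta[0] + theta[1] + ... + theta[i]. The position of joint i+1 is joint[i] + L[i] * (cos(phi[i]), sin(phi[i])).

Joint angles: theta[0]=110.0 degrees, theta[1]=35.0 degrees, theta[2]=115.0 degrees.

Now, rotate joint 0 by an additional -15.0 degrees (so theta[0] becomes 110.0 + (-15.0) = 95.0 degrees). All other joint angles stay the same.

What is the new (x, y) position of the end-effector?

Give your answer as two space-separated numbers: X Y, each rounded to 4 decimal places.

joint[0] = (0.0000, 0.0000)  (base)
link 0: phi[0] = 95 = 95 deg
  cos(95 deg) = -0.0872, sin(95 deg) = 0.9962
  joint[1] = (0.0000, 0.0000) + 5.6 * (-0.0872, 0.9962) = (0.0000 + -0.4881, 0.0000 + 5.5787) = (-0.4881, 5.5787)
link 1: phi[1] = 95 + 35 = 130 deg
  cos(130 deg) = -0.6428, sin(130 deg) = 0.7660
  joint[2] = (-0.4881, 5.5787) + 10.5 * (-0.6428, 0.7660) = (-0.4881 + -6.7493, 5.5787 + 8.0435) = (-7.2373, 13.6222)
link 2: phi[2] = 95 + 35 + 115 = 245 deg
  cos(245 deg) = -0.4226, sin(245 deg) = -0.9063
  joint[3] = (-7.2373, 13.6222) + 6.4 * (-0.4226, -0.9063) = (-7.2373 + -2.7048, 13.6222 + -5.8004) = (-9.9421, 7.8218)
End effector: (-9.9421, 7.8218)

Answer: -9.9421 7.8218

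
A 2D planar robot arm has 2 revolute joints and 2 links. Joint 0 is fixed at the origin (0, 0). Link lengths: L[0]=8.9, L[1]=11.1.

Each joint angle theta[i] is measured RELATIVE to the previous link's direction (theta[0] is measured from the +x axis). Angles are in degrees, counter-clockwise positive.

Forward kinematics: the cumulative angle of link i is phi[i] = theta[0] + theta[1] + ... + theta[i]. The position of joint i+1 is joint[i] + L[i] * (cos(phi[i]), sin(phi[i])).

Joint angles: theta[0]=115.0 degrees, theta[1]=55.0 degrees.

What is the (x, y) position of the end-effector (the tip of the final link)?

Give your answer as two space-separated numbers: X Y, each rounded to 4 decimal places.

joint[0] = (0.0000, 0.0000)  (base)
link 0: phi[0] = 115 = 115 deg
  cos(115 deg) = -0.4226, sin(115 deg) = 0.9063
  joint[1] = (0.0000, 0.0000) + 8.9 * (-0.4226, 0.9063) = (0.0000 + -3.7613, 0.0000 + 8.0661) = (-3.7613, 8.0661)
link 1: phi[1] = 115 + 55 = 170 deg
  cos(170 deg) = -0.9848, sin(170 deg) = 0.1736
  joint[2] = (-3.7613, 8.0661) + 11.1 * (-0.9848, 0.1736) = (-3.7613 + -10.9314, 8.0661 + 1.9275) = (-14.6927, 9.9936)
End effector: (-14.6927, 9.9936)

Answer: -14.6927 9.9936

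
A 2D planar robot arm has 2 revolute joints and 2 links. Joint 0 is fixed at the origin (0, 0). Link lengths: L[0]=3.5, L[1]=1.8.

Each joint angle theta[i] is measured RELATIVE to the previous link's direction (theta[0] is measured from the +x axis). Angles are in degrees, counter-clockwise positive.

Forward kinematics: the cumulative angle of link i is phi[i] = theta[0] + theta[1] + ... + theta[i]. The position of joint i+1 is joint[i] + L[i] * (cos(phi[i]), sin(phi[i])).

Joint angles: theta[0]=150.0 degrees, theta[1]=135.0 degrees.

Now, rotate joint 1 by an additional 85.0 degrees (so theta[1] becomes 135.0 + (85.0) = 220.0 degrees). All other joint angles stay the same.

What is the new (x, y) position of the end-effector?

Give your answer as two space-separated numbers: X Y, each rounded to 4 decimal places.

Answer: -1.2584 2.0626

Derivation:
joint[0] = (0.0000, 0.0000)  (base)
link 0: phi[0] = 150 = 150 deg
  cos(150 deg) = -0.8660, sin(150 deg) = 0.5000
  joint[1] = (0.0000, 0.0000) + 3.5 * (-0.8660, 0.5000) = (0.0000 + -3.0311, 0.0000 + 1.7500) = (-3.0311, 1.7500)
link 1: phi[1] = 150 + 220 = 370 deg
  cos(370 deg) = 0.9848, sin(370 deg) = 0.1736
  joint[2] = (-3.0311, 1.7500) + 1.8 * (0.9848, 0.1736) = (-3.0311 + 1.7727, 1.7500 + 0.3126) = (-1.2584, 2.0626)
End effector: (-1.2584, 2.0626)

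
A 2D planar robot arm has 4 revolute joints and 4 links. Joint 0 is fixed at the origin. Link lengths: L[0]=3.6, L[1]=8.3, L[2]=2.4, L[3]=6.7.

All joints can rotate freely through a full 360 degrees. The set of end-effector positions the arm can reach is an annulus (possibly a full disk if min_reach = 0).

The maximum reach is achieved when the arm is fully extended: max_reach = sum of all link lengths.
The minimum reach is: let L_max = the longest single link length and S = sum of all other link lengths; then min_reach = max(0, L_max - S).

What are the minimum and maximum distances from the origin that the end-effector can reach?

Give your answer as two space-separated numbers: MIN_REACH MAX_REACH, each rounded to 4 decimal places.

Link lengths: [3.6, 8.3, 2.4, 6.7]
max_reach = 3.6 + 8.3 + 2.4 + 6.7 = 21
L_max = max([3.6, 8.3, 2.4, 6.7]) = 8.3
S (sum of others) = 21 - 8.3 = 12.7
min_reach = max(0, 8.3 - 12.7) = max(0, -4.4) = 0

Answer: 0.0000 21.0000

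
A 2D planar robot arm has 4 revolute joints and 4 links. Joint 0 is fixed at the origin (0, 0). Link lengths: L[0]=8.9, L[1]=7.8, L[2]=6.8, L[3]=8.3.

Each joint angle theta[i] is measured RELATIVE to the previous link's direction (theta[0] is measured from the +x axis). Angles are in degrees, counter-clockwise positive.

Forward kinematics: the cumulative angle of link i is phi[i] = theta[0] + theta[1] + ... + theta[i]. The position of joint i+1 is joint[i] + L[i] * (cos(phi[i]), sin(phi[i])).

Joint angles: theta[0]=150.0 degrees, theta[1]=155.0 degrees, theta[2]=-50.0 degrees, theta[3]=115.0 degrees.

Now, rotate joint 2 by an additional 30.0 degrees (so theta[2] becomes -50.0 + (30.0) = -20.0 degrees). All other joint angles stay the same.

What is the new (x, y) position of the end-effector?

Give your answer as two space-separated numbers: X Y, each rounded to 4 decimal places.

Answer: 4.8844 -3.1725

Derivation:
joint[0] = (0.0000, 0.0000)  (base)
link 0: phi[0] = 150 = 150 deg
  cos(150 deg) = -0.8660, sin(150 deg) = 0.5000
  joint[1] = (0.0000, 0.0000) + 8.9 * (-0.8660, 0.5000) = (0.0000 + -7.7076, 0.0000 + 4.4500) = (-7.7076, 4.4500)
link 1: phi[1] = 150 + 155 = 305 deg
  cos(305 deg) = 0.5736, sin(305 deg) = -0.8192
  joint[2] = (-7.7076, 4.4500) + 7.8 * (0.5736, -0.8192) = (-7.7076 + 4.4739, 4.4500 + -6.3894) = (-3.2337, -1.9394)
link 2: phi[2] = 150 + 155 + -20 = 285 deg
  cos(285 deg) = 0.2588, sin(285 deg) = -0.9659
  joint[3] = (-3.2337, -1.9394) + 6.8 * (0.2588, -0.9659) = (-3.2337 + 1.7600, -1.9394 + -6.5683) = (-1.4738, -8.5077)
link 3: phi[3] = 150 + 155 + -20 + 115 = 400 deg
  cos(400 deg) = 0.7660, sin(400 deg) = 0.6428
  joint[4] = (-1.4738, -8.5077) + 8.3 * (0.7660, 0.6428) = (-1.4738 + 6.3582, -8.5077 + 5.3351) = (4.8844, -3.1725)
End effector: (4.8844, -3.1725)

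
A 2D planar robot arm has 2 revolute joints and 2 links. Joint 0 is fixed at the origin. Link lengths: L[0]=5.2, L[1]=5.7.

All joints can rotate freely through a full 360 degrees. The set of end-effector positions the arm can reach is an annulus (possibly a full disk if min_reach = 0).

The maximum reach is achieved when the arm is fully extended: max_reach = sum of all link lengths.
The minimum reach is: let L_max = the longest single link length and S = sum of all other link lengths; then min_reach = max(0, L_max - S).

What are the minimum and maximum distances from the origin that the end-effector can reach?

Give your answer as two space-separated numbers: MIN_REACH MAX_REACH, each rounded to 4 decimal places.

Answer: 0.5000 10.9000

Derivation:
Link lengths: [5.2, 5.7]
max_reach = 5.2 + 5.7 = 10.9
L_max = max([5.2, 5.7]) = 5.7
S (sum of others) = 10.9 - 5.7 = 5.2
min_reach = max(0, 5.7 - 5.2) = max(0, 0.5) = 0.5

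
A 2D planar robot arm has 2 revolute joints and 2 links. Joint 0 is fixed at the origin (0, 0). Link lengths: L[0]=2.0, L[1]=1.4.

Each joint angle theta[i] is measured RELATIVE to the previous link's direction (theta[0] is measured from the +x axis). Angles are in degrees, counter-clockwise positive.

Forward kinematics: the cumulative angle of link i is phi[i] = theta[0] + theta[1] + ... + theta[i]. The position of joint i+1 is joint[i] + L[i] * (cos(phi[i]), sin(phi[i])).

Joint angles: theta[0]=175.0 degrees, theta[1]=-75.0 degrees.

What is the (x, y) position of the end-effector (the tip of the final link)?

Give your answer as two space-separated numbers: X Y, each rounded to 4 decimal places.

joint[0] = (0.0000, 0.0000)  (base)
link 0: phi[0] = 175 = 175 deg
  cos(175 deg) = -0.9962, sin(175 deg) = 0.0872
  joint[1] = (0.0000, 0.0000) + 2 * (-0.9962, 0.0872) = (0.0000 + -1.9924, 0.0000 + 0.1743) = (-1.9924, 0.1743)
link 1: phi[1] = 175 + -75 = 100 deg
  cos(100 deg) = -0.1736, sin(100 deg) = 0.9848
  joint[2] = (-1.9924, 0.1743) + 1.4 * (-0.1736, 0.9848) = (-1.9924 + -0.2431, 0.1743 + 1.3787) = (-2.2355, 1.5530)
End effector: (-2.2355, 1.5530)

Answer: -2.2355 1.5530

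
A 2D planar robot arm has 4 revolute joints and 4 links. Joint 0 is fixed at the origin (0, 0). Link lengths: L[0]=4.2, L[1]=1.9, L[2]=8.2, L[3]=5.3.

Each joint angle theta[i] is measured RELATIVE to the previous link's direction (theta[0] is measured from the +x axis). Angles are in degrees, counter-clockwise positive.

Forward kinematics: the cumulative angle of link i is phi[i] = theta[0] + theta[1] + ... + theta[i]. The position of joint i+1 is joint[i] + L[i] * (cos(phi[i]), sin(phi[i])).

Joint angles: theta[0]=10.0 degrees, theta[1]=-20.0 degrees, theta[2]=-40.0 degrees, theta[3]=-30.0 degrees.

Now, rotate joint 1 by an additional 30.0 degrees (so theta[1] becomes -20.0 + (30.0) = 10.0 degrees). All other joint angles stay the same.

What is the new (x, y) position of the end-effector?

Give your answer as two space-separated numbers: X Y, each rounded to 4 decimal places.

joint[0] = (0.0000, 0.0000)  (base)
link 0: phi[0] = 10 = 10 deg
  cos(10 deg) = 0.9848, sin(10 deg) = 0.1736
  joint[1] = (0.0000, 0.0000) + 4.2 * (0.9848, 0.1736) = (0.0000 + 4.1362, 0.0000 + 0.7293) = (4.1362, 0.7293)
link 1: phi[1] = 10 + 10 = 20 deg
  cos(20 deg) = 0.9397, sin(20 deg) = 0.3420
  joint[2] = (4.1362, 0.7293) + 1.9 * (0.9397, 0.3420) = (4.1362 + 1.7854, 0.7293 + 0.6498) = (5.9216, 1.3792)
link 2: phi[2] = 10 + 10 + -40 = -20 deg
  cos(-20 deg) = 0.9397, sin(-20 deg) = -0.3420
  joint[3] = (5.9216, 1.3792) + 8.2 * (0.9397, -0.3420) = (5.9216 + 7.7055, 1.3792 + -2.8046) = (13.6271, -1.4254)
link 3: phi[3] = 10 + 10 + -40 + -30 = -50 deg
  cos(-50 deg) = 0.6428, sin(-50 deg) = -0.7660
  joint[4] = (13.6271, -1.4254) + 5.3 * (0.6428, -0.7660) = (13.6271 + 3.4068, -1.4254 + -4.0600) = (17.0339, -5.4854)
End effector: (17.0339, -5.4854)

Answer: 17.0339 -5.4854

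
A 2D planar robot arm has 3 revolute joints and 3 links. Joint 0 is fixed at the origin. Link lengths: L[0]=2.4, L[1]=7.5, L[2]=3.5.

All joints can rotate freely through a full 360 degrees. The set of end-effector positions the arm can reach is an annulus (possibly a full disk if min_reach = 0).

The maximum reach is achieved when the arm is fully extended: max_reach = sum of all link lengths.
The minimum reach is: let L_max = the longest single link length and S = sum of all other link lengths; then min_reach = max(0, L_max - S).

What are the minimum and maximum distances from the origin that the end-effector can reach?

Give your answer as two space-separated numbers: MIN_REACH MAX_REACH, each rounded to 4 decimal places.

Link lengths: [2.4, 7.5, 3.5]
max_reach = 2.4 + 7.5 + 3.5 = 13.4
L_max = max([2.4, 7.5, 3.5]) = 7.5
S (sum of others) = 13.4 - 7.5 = 5.9
min_reach = max(0, 7.5 - 5.9) = max(0, 1.6) = 1.6

Answer: 1.6000 13.4000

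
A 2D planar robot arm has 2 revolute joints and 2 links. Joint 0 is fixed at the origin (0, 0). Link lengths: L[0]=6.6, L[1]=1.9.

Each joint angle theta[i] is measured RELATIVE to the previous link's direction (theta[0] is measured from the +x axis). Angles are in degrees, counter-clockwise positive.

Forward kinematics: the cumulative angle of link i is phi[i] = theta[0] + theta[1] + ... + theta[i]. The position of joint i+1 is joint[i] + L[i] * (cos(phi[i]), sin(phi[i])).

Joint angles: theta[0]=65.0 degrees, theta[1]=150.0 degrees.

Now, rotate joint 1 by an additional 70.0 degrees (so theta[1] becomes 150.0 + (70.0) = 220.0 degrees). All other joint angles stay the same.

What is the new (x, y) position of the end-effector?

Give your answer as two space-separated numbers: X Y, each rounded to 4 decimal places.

joint[0] = (0.0000, 0.0000)  (base)
link 0: phi[0] = 65 = 65 deg
  cos(65 deg) = 0.4226, sin(65 deg) = 0.9063
  joint[1] = (0.0000, 0.0000) + 6.6 * (0.4226, 0.9063) = (0.0000 + 2.7893, 0.0000 + 5.9816) = (2.7893, 5.9816)
link 1: phi[1] = 65 + 220 = 285 deg
  cos(285 deg) = 0.2588, sin(285 deg) = -0.9659
  joint[2] = (2.7893, 5.9816) + 1.9 * (0.2588, -0.9659) = (2.7893 + 0.4918, 5.9816 + -1.8353) = (3.2810, 4.1464)
End effector: (3.2810, 4.1464)

Answer: 3.2810 4.1464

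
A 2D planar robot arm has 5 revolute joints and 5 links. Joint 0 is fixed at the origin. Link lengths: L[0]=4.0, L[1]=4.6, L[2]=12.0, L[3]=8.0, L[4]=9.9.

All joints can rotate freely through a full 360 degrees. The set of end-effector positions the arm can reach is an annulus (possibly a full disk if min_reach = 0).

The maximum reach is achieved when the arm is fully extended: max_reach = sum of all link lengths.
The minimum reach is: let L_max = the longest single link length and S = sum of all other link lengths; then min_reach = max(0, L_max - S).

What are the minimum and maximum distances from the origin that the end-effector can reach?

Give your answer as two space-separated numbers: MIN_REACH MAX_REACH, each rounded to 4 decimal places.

Link lengths: [4.0, 4.6, 12.0, 8.0, 9.9]
max_reach = 4 + 4.6 + 12 + 8 + 9.9 = 38.5
L_max = max([4.0, 4.6, 12.0, 8.0, 9.9]) = 12
S (sum of others) = 38.5 - 12 = 26.5
min_reach = max(0, 12 - 26.5) = max(0, -14.5) = 0

Answer: 0.0000 38.5000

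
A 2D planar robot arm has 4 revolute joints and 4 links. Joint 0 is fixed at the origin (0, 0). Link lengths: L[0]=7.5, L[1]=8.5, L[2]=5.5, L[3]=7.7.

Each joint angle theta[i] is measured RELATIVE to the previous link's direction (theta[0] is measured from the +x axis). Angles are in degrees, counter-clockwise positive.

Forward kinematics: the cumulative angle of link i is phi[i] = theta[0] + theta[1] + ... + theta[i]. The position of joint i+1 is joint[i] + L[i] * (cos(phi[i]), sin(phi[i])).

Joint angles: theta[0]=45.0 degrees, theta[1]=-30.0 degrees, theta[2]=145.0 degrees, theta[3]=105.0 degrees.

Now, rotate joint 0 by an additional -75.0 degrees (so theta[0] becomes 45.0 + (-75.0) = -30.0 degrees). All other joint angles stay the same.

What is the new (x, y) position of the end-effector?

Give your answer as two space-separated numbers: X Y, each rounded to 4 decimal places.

Answer: 3.6415 -6.9692

Derivation:
joint[0] = (0.0000, 0.0000)  (base)
link 0: phi[0] = -30 = -30 deg
  cos(-30 deg) = 0.8660, sin(-30 deg) = -0.5000
  joint[1] = (0.0000, 0.0000) + 7.5 * (0.8660, -0.5000) = (0.0000 + 6.4952, 0.0000 + -3.7500) = (6.4952, -3.7500)
link 1: phi[1] = -30 + -30 = -60 deg
  cos(-60 deg) = 0.5000, sin(-60 deg) = -0.8660
  joint[2] = (6.4952, -3.7500) + 8.5 * (0.5000, -0.8660) = (6.4952 + 4.2500, -3.7500 + -7.3612) = (10.7452, -11.1112)
link 2: phi[2] = -30 + -30 + 145 = 85 deg
  cos(85 deg) = 0.0872, sin(85 deg) = 0.9962
  joint[3] = (10.7452, -11.1112) + 5.5 * (0.0872, 0.9962) = (10.7452 + 0.4794, -11.1112 + 5.4791) = (11.2245, -5.6321)
link 3: phi[3] = -30 + -30 + 145 + 105 = 190 deg
  cos(190 deg) = -0.9848, sin(190 deg) = -0.1736
  joint[4] = (11.2245, -5.6321) + 7.7 * (-0.9848, -0.1736) = (11.2245 + -7.5830, -5.6321 + -1.3371) = (3.6415, -6.9692)
End effector: (3.6415, -6.9692)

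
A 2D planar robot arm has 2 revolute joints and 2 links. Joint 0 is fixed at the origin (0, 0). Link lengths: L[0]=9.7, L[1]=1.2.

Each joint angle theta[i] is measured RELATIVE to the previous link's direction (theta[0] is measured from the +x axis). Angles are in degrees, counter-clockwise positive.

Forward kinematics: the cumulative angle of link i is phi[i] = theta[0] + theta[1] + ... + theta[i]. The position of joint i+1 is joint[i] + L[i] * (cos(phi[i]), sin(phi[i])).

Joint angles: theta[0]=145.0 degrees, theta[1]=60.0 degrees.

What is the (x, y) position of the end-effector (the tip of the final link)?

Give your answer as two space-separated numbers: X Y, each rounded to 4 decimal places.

joint[0] = (0.0000, 0.0000)  (base)
link 0: phi[0] = 145 = 145 deg
  cos(145 deg) = -0.8192, sin(145 deg) = 0.5736
  joint[1] = (0.0000, 0.0000) + 9.7 * (-0.8192, 0.5736) = (0.0000 + -7.9458, 0.0000 + 5.5637) = (-7.9458, 5.5637)
link 1: phi[1] = 145 + 60 = 205 deg
  cos(205 deg) = -0.9063, sin(205 deg) = -0.4226
  joint[2] = (-7.9458, 5.5637) + 1.2 * (-0.9063, -0.4226) = (-7.9458 + -1.0876, 5.5637 + -0.5071) = (-9.0333, 5.0565)
End effector: (-9.0333, 5.0565)

Answer: -9.0333 5.0565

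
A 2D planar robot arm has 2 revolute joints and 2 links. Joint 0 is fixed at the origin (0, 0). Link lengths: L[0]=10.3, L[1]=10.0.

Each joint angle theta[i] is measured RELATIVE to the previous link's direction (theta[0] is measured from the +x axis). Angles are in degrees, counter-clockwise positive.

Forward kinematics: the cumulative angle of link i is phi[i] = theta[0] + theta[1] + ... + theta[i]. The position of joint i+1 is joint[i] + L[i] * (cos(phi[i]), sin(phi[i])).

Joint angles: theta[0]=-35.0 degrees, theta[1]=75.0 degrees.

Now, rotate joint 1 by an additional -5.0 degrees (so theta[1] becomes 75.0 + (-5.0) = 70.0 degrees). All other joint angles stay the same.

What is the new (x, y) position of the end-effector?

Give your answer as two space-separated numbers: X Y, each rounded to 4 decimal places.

joint[0] = (0.0000, 0.0000)  (base)
link 0: phi[0] = -35 = -35 deg
  cos(-35 deg) = 0.8192, sin(-35 deg) = -0.5736
  joint[1] = (0.0000, 0.0000) + 10.3 * (0.8192, -0.5736) = (0.0000 + 8.4373, 0.0000 + -5.9078) = (8.4373, -5.9078)
link 1: phi[1] = -35 + 70 = 35 deg
  cos(35 deg) = 0.8192, sin(35 deg) = 0.5736
  joint[2] = (8.4373, -5.9078) + 10 * (0.8192, 0.5736) = (8.4373 + 8.1915, -5.9078 + 5.7358) = (16.6288, -0.1721)
End effector: (16.6288, -0.1721)

Answer: 16.6288 -0.1721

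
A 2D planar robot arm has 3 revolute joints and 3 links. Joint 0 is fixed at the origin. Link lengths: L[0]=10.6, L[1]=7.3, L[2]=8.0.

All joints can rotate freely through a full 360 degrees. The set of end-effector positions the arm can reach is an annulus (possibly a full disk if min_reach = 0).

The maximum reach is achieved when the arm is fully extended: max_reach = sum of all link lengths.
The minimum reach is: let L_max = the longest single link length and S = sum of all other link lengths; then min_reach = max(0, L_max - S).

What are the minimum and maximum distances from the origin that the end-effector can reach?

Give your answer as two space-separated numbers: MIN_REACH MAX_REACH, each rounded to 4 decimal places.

Link lengths: [10.6, 7.3, 8.0]
max_reach = 10.6 + 7.3 + 8 = 25.9
L_max = max([10.6, 7.3, 8.0]) = 10.6
S (sum of others) = 25.9 - 10.6 = 15.3
min_reach = max(0, 10.6 - 15.3) = max(0, -4.7) = 0

Answer: 0.0000 25.9000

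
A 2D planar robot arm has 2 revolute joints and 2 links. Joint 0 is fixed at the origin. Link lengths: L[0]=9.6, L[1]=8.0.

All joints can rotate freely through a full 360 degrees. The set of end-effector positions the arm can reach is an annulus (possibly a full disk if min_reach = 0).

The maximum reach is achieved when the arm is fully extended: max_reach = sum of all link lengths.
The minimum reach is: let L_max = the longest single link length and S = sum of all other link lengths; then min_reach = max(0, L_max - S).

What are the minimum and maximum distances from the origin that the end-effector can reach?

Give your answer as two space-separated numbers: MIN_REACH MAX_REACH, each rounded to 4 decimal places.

Link lengths: [9.6, 8.0]
max_reach = 9.6 + 8 = 17.6
L_max = max([9.6, 8.0]) = 9.6
S (sum of others) = 17.6 - 9.6 = 8
min_reach = max(0, 9.6 - 8) = max(0, 1.6) = 1.6

Answer: 1.6000 17.6000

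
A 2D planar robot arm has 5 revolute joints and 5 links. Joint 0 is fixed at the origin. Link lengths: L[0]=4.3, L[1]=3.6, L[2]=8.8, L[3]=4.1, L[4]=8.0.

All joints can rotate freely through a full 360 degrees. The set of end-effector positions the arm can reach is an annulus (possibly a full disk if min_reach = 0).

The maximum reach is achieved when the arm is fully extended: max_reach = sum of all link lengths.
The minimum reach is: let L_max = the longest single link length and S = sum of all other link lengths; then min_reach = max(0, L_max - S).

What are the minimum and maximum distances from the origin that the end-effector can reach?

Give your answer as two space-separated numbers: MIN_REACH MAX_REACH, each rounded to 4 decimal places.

Answer: 0.0000 28.8000

Derivation:
Link lengths: [4.3, 3.6, 8.8, 4.1, 8.0]
max_reach = 4.3 + 3.6 + 8.8 + 4.1 + 8 = 28.8
L_max = max([4.3, 3.6, 8.8, 4.1, 8.0]) = 8.8
S (sum of others) = 28.8 - 8.8 = 20
min_reach = max(0, 8.8 - 20) = max(0, -11.2) = 0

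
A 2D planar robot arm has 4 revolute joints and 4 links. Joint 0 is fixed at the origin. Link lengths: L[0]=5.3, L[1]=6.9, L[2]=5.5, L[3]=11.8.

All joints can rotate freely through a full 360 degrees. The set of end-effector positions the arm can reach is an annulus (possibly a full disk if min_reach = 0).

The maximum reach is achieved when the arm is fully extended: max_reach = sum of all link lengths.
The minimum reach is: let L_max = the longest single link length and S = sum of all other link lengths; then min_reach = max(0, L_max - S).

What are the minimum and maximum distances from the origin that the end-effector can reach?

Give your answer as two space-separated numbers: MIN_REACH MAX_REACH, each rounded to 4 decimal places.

Link lengths: [5.3, 6.9, 5.5, 11.8]
max_reach = 5.3 + 6.9 + 5.5 + 11.8 = 29.5
L_max = max([5.3, 6.9, 5.5, 11.8]) = 11.8
S (sum of others) = 29.5 - 11.8 = 17.7
min_reach = max(0, 11.8 - 17.7) = max(0, -5.9) = 0

Answer: 0.0000 29.5000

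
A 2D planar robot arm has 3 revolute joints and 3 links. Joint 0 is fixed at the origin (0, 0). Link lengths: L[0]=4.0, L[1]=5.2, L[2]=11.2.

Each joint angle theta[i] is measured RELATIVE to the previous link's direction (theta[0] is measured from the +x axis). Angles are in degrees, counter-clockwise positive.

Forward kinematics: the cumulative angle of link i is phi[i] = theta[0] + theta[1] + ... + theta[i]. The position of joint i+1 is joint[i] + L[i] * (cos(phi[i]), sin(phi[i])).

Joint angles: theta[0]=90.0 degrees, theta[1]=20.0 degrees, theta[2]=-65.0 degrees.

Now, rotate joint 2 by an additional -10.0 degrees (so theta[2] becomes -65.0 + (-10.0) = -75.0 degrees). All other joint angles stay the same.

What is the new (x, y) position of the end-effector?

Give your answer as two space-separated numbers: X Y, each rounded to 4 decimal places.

joint[0] = (0.0000, 0.0000)  (base)
link 0: phi[0] = 90 = 90 deg
  cos(90 deg) = 0.0000, sin(90 deg) = 1.0000
  joint[1] = (0.0000, 0.0000) + 4 * (0.0000, 1.0000) = (0.0000 + 0.0000, 0.0000 + 4.0000) = (0.0000, 4.0000)
link 1: phi[1] = 90 + 20 = 110 deg
  cos(110 deg) = -0.3420, sin(110 deg) = 0.9397
  joint[2] = (0.0000, 4.0000) + 5.2 * (-0.3420, 0.9397) = (0.0000 + -1.7785, 4.0000 + 4.8864) = (-1.7785, 8.8864)
link 2: phi[2] = 90 + 20 + -75 = 35 deg
  cos(35 deg) = 0.8192, sin(35 deg) = 0.5736
  joint[3] = (-1.7785, 8.8864) + 11.2 * (0.8192, 0.5736) = (-1.7785 + 9.1745, 8.8864 + 6.4241) = (7.3960, 15.3105)
End effector: (7.3960, 15.3105)

Answer: 7.3960 15.3105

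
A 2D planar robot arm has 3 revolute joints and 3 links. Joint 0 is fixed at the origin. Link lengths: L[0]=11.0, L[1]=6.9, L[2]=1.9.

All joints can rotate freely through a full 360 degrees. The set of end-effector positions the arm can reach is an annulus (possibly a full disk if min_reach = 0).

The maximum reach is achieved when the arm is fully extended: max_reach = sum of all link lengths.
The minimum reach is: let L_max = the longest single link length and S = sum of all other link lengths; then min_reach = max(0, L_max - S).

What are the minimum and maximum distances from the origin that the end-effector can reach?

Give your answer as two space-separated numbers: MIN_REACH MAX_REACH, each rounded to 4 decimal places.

Answer: 2.2000 19.8000

Derivation:
Link lengths: [11.0, 6.9, 1.9]
max_reach = 11 + 6.9 + 1.9 = 19.8
L_max = max([11.0, 6.9, 1.9]) = 11
S (sum of others) = 19.8 - 11 = 8.8
min_reach = max(0, 11 - 8.8) = max(0, 2.2) = 2.2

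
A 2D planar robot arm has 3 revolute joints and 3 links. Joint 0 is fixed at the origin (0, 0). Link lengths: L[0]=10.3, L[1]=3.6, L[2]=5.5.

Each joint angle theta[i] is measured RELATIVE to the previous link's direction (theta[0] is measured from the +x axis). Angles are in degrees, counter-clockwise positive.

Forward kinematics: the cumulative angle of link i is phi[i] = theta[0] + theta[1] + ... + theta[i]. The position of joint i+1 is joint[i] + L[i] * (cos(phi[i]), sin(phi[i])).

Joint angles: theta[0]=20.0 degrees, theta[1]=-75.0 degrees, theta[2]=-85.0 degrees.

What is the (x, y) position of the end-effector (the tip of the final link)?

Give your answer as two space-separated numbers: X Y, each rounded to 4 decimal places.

Answer: 7.5305 -2.9615

Derivation:
joint[0] = (0.0000, 0.0000)  (base)
link 0: phi[0] = 20 = 20 deg
  cos(20 deg) = 0.9397, sin(20 deg) = 0.3420
  joint[1] = (0.0000, 0.0000) + 10.3 * (0.9397, 0.3420) = (0.0000 + 9.6788, 0.0000 + 3.5228) = (9.6788, 3.5228)
link 1: phi[1] = 20 + -75 = -55 deg
  cos(-55 deg) = 0.5736, sin(-55 deg) = -0.8192
  joint[2] = (9.6788, 3.5228) + 3.6 * (0.5736, -0.8192) = (9.6788 + 2.0649, 3.5228 + -2.9489) = (11.7437, 0.5739)
link 2: phi[2] = 20 + -75 + -85 = -140 deg
  cos(-140 deg) = -0.7660, sin(-140 deg) = -0.6428
  joint[3] = (11.7437, 0.5739) + 5.5 * (-0.7660, -0.6428) = (11.7437 + -4.2132, 0.5739 + -3.5353) = (7.5305, -2.9615)
End effector: (7.5305, -2.9615)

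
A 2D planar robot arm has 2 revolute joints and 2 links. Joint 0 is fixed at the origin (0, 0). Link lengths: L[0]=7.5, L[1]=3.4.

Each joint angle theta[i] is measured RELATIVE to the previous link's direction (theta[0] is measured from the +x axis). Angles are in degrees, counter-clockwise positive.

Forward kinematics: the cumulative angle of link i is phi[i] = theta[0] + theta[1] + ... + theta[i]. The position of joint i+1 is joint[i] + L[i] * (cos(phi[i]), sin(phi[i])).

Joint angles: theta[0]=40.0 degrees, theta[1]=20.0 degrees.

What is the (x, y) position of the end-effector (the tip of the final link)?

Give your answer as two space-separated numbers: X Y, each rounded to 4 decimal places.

Answer: 7.4453 7.7654

Derivation:
joint[0] = (0.0000, 0.0000)  (base)
link 0: phi[0] = 40 = 40 deg
  cos(40 deg) = 0.7660, sin(40 deg) = 0.6428
  joint[1] = (0.0000, 0.0000) + 7.5 * (0.7660, 0.6428) = (0.0000 + 5.7453, 0.0000 + 4.8209) = (5.7453, 4.8209)
link 1: phi[1] = 40 + 20 = 60 deg
  cos(60 deg) = 0.5000, sin(60 deg) = 0.8660
  joint[2] = (5.7453, 4.8209) + 3.4 * (0.5000, 0.8660) = (5.7453 + 1.7000, 4.8209 + 2.9445) = (7.4453, 7.7654)
End effector: (7.4453, 7.7654)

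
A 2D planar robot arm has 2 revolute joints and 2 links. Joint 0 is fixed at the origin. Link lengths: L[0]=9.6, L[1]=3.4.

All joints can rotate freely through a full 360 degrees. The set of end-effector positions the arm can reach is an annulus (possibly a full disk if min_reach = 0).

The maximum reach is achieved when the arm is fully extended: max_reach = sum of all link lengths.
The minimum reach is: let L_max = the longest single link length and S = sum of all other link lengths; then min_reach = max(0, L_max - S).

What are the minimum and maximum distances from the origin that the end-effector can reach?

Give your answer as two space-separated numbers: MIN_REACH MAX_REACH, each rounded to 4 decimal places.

Answer: 6.2000 13.0000

Derivation:
Link lengths: [9.6, 3.4]
max_reach = 9.6 + 3.4 = 13
L_max = max([9.6, 3.4]) = 9.6
S (sum of others) = 13 - 9.6 = 3.4
min_reach = max(0, 9.6 - 3.4) = max(0, 6.2) = 6.2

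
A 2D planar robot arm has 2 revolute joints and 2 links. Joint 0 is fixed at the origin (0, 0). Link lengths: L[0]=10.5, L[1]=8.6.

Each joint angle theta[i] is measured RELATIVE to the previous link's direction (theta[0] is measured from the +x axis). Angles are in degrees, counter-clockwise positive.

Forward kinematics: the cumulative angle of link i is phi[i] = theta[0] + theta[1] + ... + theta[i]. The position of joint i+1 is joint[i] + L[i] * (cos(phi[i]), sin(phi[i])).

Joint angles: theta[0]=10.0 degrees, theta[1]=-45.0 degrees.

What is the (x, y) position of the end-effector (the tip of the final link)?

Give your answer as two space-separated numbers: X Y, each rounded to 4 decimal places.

Answer: 17.3852 -3.1095

Derivation:
joint[0] = (0.0000, 0.0000)  (base)
link 0: phi[0] = 10 = 10 deg
  cos(10 deg) = 0.9848, sin(10 deg) = 0.1736
  joint[1] = (0.0000, 0.0000) + 10.5 * (0.9848, 0.1736) = (0.0000 + 10.3405, 0.0000 + 1.8233) = (10.3405, 1.8233)
link 1: phi[1] = 10 + -45 = -35 deg
  cos(-35 deg) = 0.8192, sin(-35 deg) = -0.5736
  joint[2] = (10.3405, 1.8233) + 8.6 * (0.8192, -0.5736) = (10.3405 + 7.0447, 1.8233 + -4.9328) = (17.3852, -3.1095)
End effector: (17.3852, -3.1095)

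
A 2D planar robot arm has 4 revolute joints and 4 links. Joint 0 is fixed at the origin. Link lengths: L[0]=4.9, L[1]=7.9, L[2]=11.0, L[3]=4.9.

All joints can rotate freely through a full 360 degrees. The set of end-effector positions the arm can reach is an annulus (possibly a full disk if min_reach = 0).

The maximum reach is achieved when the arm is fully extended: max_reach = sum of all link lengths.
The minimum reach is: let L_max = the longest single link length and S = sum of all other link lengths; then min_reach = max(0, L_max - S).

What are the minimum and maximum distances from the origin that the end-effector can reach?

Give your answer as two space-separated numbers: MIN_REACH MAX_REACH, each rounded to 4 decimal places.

Link lengths: [4.9, 7.9, 11.0, 4.9]
max_reach = 4.9 + 7.9 + 11 + 4.9 = 28.7
L_max = max([4.9, 7.9, 11.0, 4.9]) = 11
S (sum of others) = 28.7 - 11 = 17.7
min_reach = max(0, 11 - 17.7) = max(0, -6.7) = 0

Answer: 0.0000 28.7000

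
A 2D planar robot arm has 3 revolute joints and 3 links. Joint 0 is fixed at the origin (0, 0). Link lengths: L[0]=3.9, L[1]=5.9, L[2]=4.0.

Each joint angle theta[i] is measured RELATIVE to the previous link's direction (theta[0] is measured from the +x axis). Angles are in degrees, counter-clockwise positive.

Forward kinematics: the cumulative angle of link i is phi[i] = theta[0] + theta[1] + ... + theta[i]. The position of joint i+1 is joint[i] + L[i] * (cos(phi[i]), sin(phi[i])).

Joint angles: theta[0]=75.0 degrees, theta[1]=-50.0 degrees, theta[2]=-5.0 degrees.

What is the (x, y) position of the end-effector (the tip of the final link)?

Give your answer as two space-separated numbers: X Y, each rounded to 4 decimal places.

joint[0] = (0.0000, 0.0000)  (base)
link 0: phi[0] = 75 = 75 deg
  cos(75 deg) = 0.2588, sin(75 deg) = 0.9659
  joint[1] = (0.0000, 0.0000) + 3.9 * (0.2588, 0.9659) = (0.0000 + 1.0094, 0.0000 + 3.7671) = (1.0094, 3.7671)
link 1: phi[1] = 75 + -50 = 25 deg
  cos(25 deg) = 0.9063, sin(25 deg) = 0.4226
  joint[2] = (1.0094, 3.7671) + 5.9 * (0.9063, 0.4226) = (1.0094 + 5.3472, 3.7671 + 2.4934) = (6.3566, 6.2606)
link 2: phi[2] = 75 + -50 + -5 = 20 deg
  cos(20 deg) = 0.9397, sin(20 deg) = 0.3420
  joint[3] = (6.3566, 6.2606) + 4 * (0.9397, 0.3420) = (6.3566 + 3.7588, 6.2606 + 1.3681) = (10.1154, 7.6286)
End effector: (10.1154, 7.6286)

Answer: 10.1154 7.6286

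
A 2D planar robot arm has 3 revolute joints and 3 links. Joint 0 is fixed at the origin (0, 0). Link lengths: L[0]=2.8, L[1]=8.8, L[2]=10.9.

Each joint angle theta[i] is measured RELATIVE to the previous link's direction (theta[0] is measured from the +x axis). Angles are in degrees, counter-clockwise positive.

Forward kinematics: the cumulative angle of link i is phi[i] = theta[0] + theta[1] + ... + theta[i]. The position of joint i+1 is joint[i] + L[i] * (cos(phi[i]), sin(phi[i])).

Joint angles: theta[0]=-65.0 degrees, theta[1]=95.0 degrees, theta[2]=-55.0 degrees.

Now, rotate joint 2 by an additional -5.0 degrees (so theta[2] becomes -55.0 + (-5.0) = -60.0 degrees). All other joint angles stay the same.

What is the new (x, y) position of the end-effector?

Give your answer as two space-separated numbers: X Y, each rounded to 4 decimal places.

Answer: 18.2440 -3.5877

Derivation:
joint[0] = (0.0000, 0.0000)  (base)
link 0: phi[0] = -65 = -65 deg
  cos(-65 deg) = 0.4226, sin(-65 deg) = -0.9063
  joint[1] = (0.0000, 0.0000) + 2.8 * (0.4226, -0.9063) = (0.0000 + 1.1833, 0.0000 + -2.5377) = (1.1833, -2.5377)
link 1: phi[1] = -65 + 95 = 30 deg
  cos(30 deg) = 0.8660, sin(30 deg) = 0.5000
  joint[2] = (1.1833, -2.5377) + 8.8 * (0.8660, 0.5000) = (1.1833 + 7.6210, -2.5377 + 4.4000) = (8.8044, 1.8623)
link 2: phi[2] = -65 + 95 + -60 = -30 deg
  cos(-30 deg) = 0.8660, sin(-30 deg) = -0.5000
  joint[3] = (8.8044, 1.8623) + 10.9 * (0.8660, -0.5000) = (8.8044 + 9.4397, 1.8623 + -5.4500) = (18.2440, -3.5877)
End effector: (18.2440, -3.5877)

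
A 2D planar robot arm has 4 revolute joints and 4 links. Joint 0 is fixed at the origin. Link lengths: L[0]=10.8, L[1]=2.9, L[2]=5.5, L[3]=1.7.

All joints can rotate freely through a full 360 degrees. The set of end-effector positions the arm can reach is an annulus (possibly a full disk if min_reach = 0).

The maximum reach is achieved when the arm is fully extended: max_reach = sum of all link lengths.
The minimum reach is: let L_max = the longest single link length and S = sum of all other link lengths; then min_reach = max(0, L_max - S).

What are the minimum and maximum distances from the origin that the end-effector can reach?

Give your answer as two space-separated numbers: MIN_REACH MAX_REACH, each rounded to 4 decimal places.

Answer: 0.7000 20.9000

Derivation:
Link lengths: [10.8, 2.9, 5.5, 1.7]
max_reach = 10.8 + 2.9 + 5.5 + 1.7 = 20.9
L_max = max([10.8, 2.9, 5.5, 1.7]) = 10.8
S (sum of others) = 20.9 - 10.8 = 10.1
min_reach = max(0, 10.8 - 10.1) = max(0, 0.7) = 0.7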